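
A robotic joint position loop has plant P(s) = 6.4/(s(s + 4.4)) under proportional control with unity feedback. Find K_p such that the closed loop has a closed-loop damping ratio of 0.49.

K_p = 3.15

Closed-loop characteristic equation: s² + 4.4s + K_p·6.4 = 0.
So ω_n = √(6.4K_p) and 2ζω_n = 4.4, giving ζ = 4.4/(2√(6.4K_p)).
Setting ζ = 0.49: √(6.4K_p) = 4.4/(2·0.49) = 4.49, so K_p = 20.16/6.4 = 3.15.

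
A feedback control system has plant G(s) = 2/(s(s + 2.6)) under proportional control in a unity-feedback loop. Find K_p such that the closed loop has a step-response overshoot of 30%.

K_p = 6.6

From %OS = 100·exp(−πζ/√(1−ζ²)) = 30%, ζ = −ln(0.3)/√(π²+ln²(0.3)) = 0.3579.
Characteristic equation s² + 2.6s + 2K_p = 0 gives ζ = 2.6/(2√(2K_p)).
Setting ζ = 0.3579: √(2K_p) = 2.6/(2·0.3579) = 3.633, so K_p = 13.2/2 = 6.6.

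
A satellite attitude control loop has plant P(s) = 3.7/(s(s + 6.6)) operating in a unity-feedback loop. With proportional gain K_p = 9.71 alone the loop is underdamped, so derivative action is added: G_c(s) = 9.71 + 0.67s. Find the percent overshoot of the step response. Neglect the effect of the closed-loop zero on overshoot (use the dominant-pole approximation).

Forward path: (9.71 + 0.67s)·3.7/(s(s+6.6)). The closed-loop characteristic equation is s² + (6.6 + 3.7·0.67)s + 3.7·9.71 = 0.
That is s² + 9.079s + 35.93 = 0, so ω_n = 5.994 rad/s and ζ = 9.079/(2·5.994) = 0.7574.
%OS = 100·exp(−πζ/√(1−ζ²)) = 2.62%.

2.62%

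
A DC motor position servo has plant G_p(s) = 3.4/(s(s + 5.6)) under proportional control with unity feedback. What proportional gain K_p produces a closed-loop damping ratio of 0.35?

Closed-loop characteristic equation: s² + 5.6s + K_p·3.4 = 0.
So ω_n = √(3.4K_p) and 2ζω_n = 5.6, giving ζ = 5.6/(2√(3.4K_p)).
Setting ζ = 0.35: √(3.4K_p) = 5.6/(2·0.35) = 8, so K_p = 64/3.4 = 18.8.

K_p = 18.8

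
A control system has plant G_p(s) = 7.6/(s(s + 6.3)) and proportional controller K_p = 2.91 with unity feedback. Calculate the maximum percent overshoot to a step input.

From 1 + K_pG_p(s) = 0: s² + 6.3s + 22.12 = 0 ⇒ ω_n = 4.703, ζ = 0.6698.
%OS = 100·exp(−πζ/√(1−ζ²)) = 100·exp(−π·0.6698/√0.5513) = 5.88%.

5.88%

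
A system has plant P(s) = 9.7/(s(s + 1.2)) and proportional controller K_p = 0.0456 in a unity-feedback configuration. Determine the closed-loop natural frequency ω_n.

With unity feedback the closed-loop characteristic equation is s² + 1.2s + 0.0456·9.7 = s² + 1.2s + 0.4423 = 0.
Matching s² + 2ζω_n s + ω_n²: ω_n = √0.4423 = 0.6651 rad/s and 2ζω_n = 1.2, so ζ = 1.2/(2·0.6651) = 0.902.

ω_n = 0.665 rad/s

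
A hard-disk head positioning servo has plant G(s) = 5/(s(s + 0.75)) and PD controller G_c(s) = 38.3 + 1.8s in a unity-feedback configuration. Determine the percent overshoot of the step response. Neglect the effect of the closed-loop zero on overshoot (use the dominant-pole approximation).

30.7%

Forward path: (38.3 + 1.8s)·5/(s(s+0.75)). The closed-loop characteristic equation is s² + (0.75 + 5·1.8)s + 5·38.3 = 0.
That is s² + 9.75s + 191.5 = 0, so ω_n = 13.84 rad/s and ζ = 9.75/(2·13.84) = 0.3523.
%OS = 100·exp(−πζ/√(1−ζ²)) = 30.7%.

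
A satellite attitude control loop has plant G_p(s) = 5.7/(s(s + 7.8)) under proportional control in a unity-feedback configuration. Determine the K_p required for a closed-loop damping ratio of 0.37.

Closed-loop characteristic equation: s² + 7.8s + K_p·5.7 = 0.
So ω_n = √(5.7K_p) and 2ζω_n = 7.8, giving ζ = 7.8/(2√(5.7K_p)).
Setting ζ = 0.37: √(5.7K_p) = 7.8/(2·0.37) = 10.54, so K_p = 111.1/5.7 = 19.5.

K_p = 19.5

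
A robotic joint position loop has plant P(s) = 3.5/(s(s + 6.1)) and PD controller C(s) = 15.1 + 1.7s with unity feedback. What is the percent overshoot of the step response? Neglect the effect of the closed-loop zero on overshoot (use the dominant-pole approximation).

Forward path: (15.1 + 1.7s)·3.5/(s(s+6.1)). The closed-loop characteristic equation is s² + (6.1 + 3.5·1.7)s + 3.5·15.1 = 0.
That is s² + 12.05s + 52.85 = 0, so ω_n = 7.27 rad/s and ζ = 12.05/(2·7.27) = 0.8288.
%OS = 100·exp(−πζ/√(1−ζ²)) = 0.953%.

0.953%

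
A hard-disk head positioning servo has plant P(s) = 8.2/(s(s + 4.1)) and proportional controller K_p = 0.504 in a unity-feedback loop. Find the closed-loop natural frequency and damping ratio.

The closed-loop denominator is s(s+4.1) + 0.504·8.2 = s² + 4.1s + 4.133.
Matching s² + 2ζω_n s + ω_n²: ω_n = √4.133 = 2.033 rad/s and 2ζω_n = 4.1, so ζ = 4.1/(2·2.033) = 1.01.

ω_n = 2.03 rad/s, ζ = 1.01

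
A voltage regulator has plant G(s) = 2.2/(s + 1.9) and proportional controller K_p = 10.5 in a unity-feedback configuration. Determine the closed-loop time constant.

Closed-loop transfer function: T(s) = K_p·G(s)/(1 + K_p·G(s)) = 23.1/(s + 1.9 + 23.1) = 23.1/(s + 25).
Time constant τ = 1/25 = 0.04 s.

τ = 0.04 s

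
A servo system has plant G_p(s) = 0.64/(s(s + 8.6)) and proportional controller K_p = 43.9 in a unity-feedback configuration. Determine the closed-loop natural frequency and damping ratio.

ω_n = 5.3 rad/s, ζ = 0.811

1 + K_p·G_p(s) = 0 gives s² + 8.6s + 28.1 = 0.
So ω_n² = 28.1 ⇒ ω_n = 5.301 rad/s, and ζ = 8.6/(2ω_n) = 0.811.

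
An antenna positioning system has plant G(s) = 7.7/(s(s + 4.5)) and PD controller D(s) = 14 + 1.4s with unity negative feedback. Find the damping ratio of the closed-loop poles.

ζ = 0.736

Forward path: (14 + 1.4s)·7.7/(s(s+4.5)). The closed-loop characteristic equation is s² + (4.5 + 7.7·1.4)s + 7.7·14 = 0.
That is s² + 15.28s + 107.8 = 0, so ω_n = 10.38 rad/s and ζ = 15.28/(2·10.38) = 0.7358.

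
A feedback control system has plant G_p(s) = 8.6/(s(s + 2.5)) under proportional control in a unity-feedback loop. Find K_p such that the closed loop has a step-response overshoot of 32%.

K_p = 1.56

From %OS = 100·exp(−πζ/√(1−ζ²)) = 32%, ζ = −ln(0.32)/√(π²+ln²(0.32)) = 0.341.
Characteristic equation s² + 2.5s + 8.6K_p = 0 gives ζ = 2.5/(2√(8.6K_p)).
Setting ζ = 0.341: √(8.6K_p) = 2.5/(2·0.341) = 3.666, so K_p = 13.44/8.6 = 1.56.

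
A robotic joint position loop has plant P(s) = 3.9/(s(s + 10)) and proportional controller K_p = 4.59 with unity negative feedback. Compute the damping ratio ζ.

ζ = 1.18

With unity feedback the closed-loop characteristic equation is s² + 10s + 4.59·3.9 = s² + 10s + 17.9 = 0.
Matching s² + 2ζω_n s + ω_n²: ω_n = √17.9 = 4.231 rad/s and 2ζω_n = 10, so ζ = 10/(2·4.231) = 1.18.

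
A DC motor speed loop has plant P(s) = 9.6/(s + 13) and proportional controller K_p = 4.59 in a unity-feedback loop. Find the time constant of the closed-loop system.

τ = 0.0175 s

Closed-loop transfer function: T(s) = K_p·P(s)/(1 + K_p·P(s)) = 44.06/(s + 13 + 44.06) = 44.06/(s + 57.06).
Time constant τ = 1/57.06 = 0.0175 s.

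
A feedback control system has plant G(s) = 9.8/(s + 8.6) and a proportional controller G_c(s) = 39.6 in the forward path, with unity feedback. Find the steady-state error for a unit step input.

The loop is type 0. Static position error constant K_pos = G_c(0)·G(0) = 39.6·1.14 = 45.13.
Steady-state error to a unit step: e_ss = 1/(1+K_pos) = 1/46.13 = 0.0217.

0.0217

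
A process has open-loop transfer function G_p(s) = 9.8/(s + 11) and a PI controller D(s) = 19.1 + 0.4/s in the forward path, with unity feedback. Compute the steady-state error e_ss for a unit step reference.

0

The open loop D(s)G_p(s) has a pole at the origin (type 1), so the static position error constant is infinite and e_ss = 1/(1+∞) = 0.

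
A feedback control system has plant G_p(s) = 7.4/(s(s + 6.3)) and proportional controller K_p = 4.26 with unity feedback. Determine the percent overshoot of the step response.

11.9%

From 1 + K_pG_p(s) = 0: s² + 6.3s + 31.52 = 0 ⇒ ω_n = 5.615, ζ = 0.561.
%OS = 100·exp(−πζ/√(1−ζ²)) = 100·exp(−π·0.561/√0.6852) = 11.9%.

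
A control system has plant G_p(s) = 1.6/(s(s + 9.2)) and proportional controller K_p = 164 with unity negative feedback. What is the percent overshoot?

39.4%

Closed-loop characteristic equation: s² + 9.2s + 262.4 = 0, so ω_n = 16.2 rad/s and ζ = 9.2/(2·16.2) = 0.284.
%OS = 100·exp(−πζ/√(1−ζ²)) = 100·exp(−π·0.284/√0.9194) = 39.4%.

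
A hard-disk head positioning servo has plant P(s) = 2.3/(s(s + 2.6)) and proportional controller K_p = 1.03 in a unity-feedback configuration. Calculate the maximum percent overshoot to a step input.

The closed-loop denominator s² + 2.6s + 2.369 gives ω_n = √2.369 = 1.539 and ζ = 2.6/(2ω_n) = 0.8446.
%OS = 100·exp(−πζ/√(1−ζ²)) = 100·exp(−π·0.8446/√0.2866) = 0.704%.

0.704%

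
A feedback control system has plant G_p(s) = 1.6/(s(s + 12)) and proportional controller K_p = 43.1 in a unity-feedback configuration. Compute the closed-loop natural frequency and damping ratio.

ω_n = 8.3 rad/s, ζ = 0.723

With unity feedback the closed-loop characteristic equation is s² + 12s + 43.1·1.6 = s² + 12s + 68.96 = 0.
So ω_n² = 68.96 ⇒ ω_n = 8.304 rad/s, and ζ = 12/(2ω_n) = 0.723.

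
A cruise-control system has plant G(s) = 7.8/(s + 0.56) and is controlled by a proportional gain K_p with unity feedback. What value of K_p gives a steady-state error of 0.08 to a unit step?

The loop is type 0, so e_ss(step) = 1/(1 + K_pos) with K_pos = K_p·G(0).
G(0) = 13.93. Require 1/(1 + K_p·13.93) = 0.08, so 1 + 13.93·K_p = 12.5.
K_p = (12.5 − 1)/13.93 = 0.826.

K_p = 0.826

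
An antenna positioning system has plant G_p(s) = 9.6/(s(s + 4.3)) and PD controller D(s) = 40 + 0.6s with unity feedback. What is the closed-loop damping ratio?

ζ = 0.257

Forward path: (40 + 0.6s)·9.6/(s(s+4.3)). The closed-loop characteristic equation is s² + (4.3 + 9.6·0.6)s + 9.6·40 = 0.
That is s² + 10.06s + 384 = 0, so ω_n = 19.6 rad/s and ζ = 10.06/(2·19.6) = 0.2567.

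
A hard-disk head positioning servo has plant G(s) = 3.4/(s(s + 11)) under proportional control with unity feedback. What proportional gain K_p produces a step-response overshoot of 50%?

K_p = 192

From %OS = 100·exp(−πζ/√(1−ζ²)) = 50%, ζ = −ln(0.5)/√(π²+ln²(0.5)) = 0.2155.
Characteristic equation s² + 11s + 3.4K_p = 0 gives ζ = 11/(2√(3.4K_p)).
Setting ζ = 0.2155: √(3.4K_p) = 11/(2·0.2155) = 25.53, so K_p = 651.7/3.4 = 192.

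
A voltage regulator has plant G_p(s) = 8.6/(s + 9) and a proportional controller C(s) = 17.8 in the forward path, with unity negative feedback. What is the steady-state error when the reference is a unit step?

0.0555

The loop is type 0. Static position error constant K_pos = C(0)·G_p(0) = 17.8·0.9556 = 17.01.
Steady-state error to a unit step: e_ss = 1/(1+K_pos) = 1/18.01 = 0.0555.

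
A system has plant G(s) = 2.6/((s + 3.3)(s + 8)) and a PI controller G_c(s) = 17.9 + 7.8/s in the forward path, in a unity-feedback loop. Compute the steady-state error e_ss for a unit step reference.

The open loop G_c(s)G(s) has a pole at the origin (type 1), so the static position error constant is infinite and e_ss = 1/(1+∞) = 0.

0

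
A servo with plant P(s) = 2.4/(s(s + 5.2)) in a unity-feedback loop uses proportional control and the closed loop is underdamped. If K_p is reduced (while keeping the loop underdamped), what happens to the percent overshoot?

decrease

ζ = 5.2/(2√(2.4K_p)) rises as K_p falls; higher damping means less overshoot.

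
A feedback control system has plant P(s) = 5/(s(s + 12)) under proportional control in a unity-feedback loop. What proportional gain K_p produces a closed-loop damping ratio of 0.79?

Closed-loop characteristic equation: s² + 12s + K_p·5 = 0.
So ω_n = √(5K_p) and 2ζω_n = 12, giving ζ = 12/(2√(5K_p)).
Setting ζ = 0.79: √(5K_p) = 12/(2·0.79) = 7.595, so K_p = 57.68/5 = 11.5.

K_p = 11.5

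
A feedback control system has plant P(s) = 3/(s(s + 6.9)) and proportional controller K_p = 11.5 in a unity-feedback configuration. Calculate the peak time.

From 1 + K_pP(s) = 0: s² + 6.9s + 34.5 = 0 ⇒ ω_n = 5.874, ζ = 0.5874.
Damped frequency ω_d = ω_n√(1−ζ²) = 4.754 rad/s, so peak time T_p = π/ω_d = 0.661 s.

T_p = 0.661 s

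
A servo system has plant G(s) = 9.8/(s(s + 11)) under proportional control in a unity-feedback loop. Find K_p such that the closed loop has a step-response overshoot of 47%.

From %OS = 100·exp(−πζ/√(1−ζ²)) = 47%, ζ = −ln(0.47)/√(π²+ln²(0.47)) = 0.2337.
Characteristic equation s² + 11s + 9.8K_p = 0 gives ζ = 11/(2√(9.8K_p)).
Setting ζ = 0.2337: √(9.8K_p) = 11/(2·0.2337) = 23.54, so K_p = 554/9.8 = 56.5.

K_p = 56.5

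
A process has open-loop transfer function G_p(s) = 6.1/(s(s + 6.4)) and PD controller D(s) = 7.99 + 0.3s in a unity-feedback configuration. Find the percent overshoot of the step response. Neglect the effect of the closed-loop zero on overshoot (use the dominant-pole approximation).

Forward path: (7.99 + 0.3s)·6.1/(s(s+6.4)). The closed-loop characteristic equation is s² + (6.4 + 6.1·0.3)s + 6.1·7.99 = 0.
That is s² + 8.23s + 48.74 = 0, so ω_n = 6.981 rad/s and ζ = 8.23/(2·6.981) = 0.5894.
%OS = 100·exp(−πζ/√(1−ζ²)) = 10.1%.

10.1%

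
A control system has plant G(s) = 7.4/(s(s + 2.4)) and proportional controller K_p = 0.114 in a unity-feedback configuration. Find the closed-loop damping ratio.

With unity feedback the closed-loop characteristic equation is s² + 2.4s + 0.114·7.4 = s² + 2.4s + 0.8436 = 0.
So ω_n² = 0.8436 ⇒ ω_n = 0.9185 rad/s, and ζ = 2.4/(2ω_n) = 1.31.

ζ = 1.31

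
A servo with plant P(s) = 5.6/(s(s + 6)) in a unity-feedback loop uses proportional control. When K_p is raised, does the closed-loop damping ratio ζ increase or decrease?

decrease

ζ = 6/(2√(5.6K_p)); increasing K_p raises the denominator, so ζ falls.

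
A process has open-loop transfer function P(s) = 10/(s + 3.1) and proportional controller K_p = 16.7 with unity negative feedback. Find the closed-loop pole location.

Closed-loop transfer function: T(s) = K_p·P(s)/(1 + K_p·P(s)) = 167/(s + 3.1 + 167) = 167/(s + 170.1).
The closed-loop pole is at s = −170.1.

s = -170.1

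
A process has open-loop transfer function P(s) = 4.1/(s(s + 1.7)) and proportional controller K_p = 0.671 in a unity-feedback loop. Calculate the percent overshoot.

From 1 + K_pP(s) = 0: s² + 1.7s + 2.751 = 0 ⇒ ω_n = 1.659, ζ = 0.5125.
%OS = 100·exp(−πζ/√(1−ζ²)) = 100·exp(−π·0.5125/√0.7374) = 15.3%.

15.3%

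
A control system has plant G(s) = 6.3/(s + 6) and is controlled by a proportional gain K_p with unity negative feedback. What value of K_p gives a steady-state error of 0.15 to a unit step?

K_p = 5.4

The loop is type 0, so e_ss(step) = 1/(1 + K_pos) with K_pos = K_p·G(0).
G(0) = 1.05. Require 1/(1 + K_p·1.05) = 0.15, so 1 + 1.05·K_p = 6.667.
K_p = (6.667 − 1)/1.05 = 5.4.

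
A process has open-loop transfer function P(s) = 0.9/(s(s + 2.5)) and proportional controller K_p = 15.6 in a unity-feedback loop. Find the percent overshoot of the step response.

Closed-loop characteristic equation: s² + 2.5s + 14.04 = 0, so ω_n = 3.747 rad/s and ζ = 2.5/(2·3.747) = 0.3336.
%OS = 100·exp(−πζ/√(1−ζ²)) = 100·exp(−π·0.3336/√0.8887) = 32.9%.

32.9%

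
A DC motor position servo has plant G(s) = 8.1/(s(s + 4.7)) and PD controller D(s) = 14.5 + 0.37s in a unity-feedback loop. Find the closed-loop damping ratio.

ζ = 0.355

Forward path: (14.5 + 0.37s)·8.1/(s(s+4.7)). The closed-loop characteristic equation is s² + (4.7 + 8.1·0.37)s + 8.1·14.5 = 0.
That is s² + 7.697s + 117.4 = 0, so ω_n = 10.84 rad/s and ζ = 7.697/(2·10.84) = 0.3551.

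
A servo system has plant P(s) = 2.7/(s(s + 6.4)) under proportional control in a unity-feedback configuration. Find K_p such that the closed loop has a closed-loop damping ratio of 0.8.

Closed-loop characteristic equation: s² + 6.4s + K_p·2.7 = 0.
So ω_n = √(2.7K_p) and 2ζω_n = 6.4, giving ζ = 6.4/(2√(2.7K_p)).
Setting ζ = 0.8: √(2.7K_p) = 6.4/(2·0.8) = 4, so K_p = 16/2.7 = 5.93.

K_p = 5.93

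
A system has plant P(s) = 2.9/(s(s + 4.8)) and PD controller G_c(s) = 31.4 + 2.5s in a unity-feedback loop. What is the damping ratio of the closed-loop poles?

ζ = 0.631

Forward path: (31.4 + 2.5s)·2.9/(s(s+4.8)). The closed-loop characteristic equation is s² + (4.8 + 2.9·2.5)s + 2.9·31.4 = 0.
That is s² + 12.05s + 91.06 = 0, so ω_n = 9.543 rad/s and ζ = 12.05/(2·9.543) = 0.6314.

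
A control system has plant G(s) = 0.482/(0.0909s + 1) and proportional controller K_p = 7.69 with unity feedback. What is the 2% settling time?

Closed loop: T(s) = K_p·G/(1+K_p·G) = 3.707/(0.0909s + 1 + 3.707), with pole at s = −(1 + 3.707)/0.0909 = −51.78.
τ = 1/51.78 = 0.01931 s, so 2% settling time ≈ 4τ = 0.0773 s.

T_s ≈ 0.0773 s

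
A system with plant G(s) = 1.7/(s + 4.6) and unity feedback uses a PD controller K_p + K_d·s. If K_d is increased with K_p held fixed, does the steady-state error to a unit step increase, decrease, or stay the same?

At s = 0 the derivative term contributes nothing: C(0) = K_p regardless of K_d, so K_pos = K_p·G(0) and e_ss are unchanged.

unchanged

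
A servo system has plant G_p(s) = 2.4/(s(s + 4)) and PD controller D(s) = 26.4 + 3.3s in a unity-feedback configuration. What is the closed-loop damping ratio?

ζ = 0.749

Forward path: (26.4 + 3.3s)·2.4/(s(s+4)). The closed-loop characteristic equation is s² + (4 + 2.4·3.3)s + 2.4·26.4 = 0.
That is s² + 11.92s + 63.36 = 0, so ω_n = 7.96 rad/s and ζ = 11.92/(2·7.96) = 0.7488.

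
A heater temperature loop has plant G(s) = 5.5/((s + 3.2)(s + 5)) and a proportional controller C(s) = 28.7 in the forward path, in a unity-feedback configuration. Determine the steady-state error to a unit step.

The loop is type 0. Static position error constant K_pos = C(0)·G(0) = 28.7·0.3438 = 9.866.
Steady-state error to a unit step: e_ss = 1/(1+K_pos) = 1/10.87 = 0.092.

0.092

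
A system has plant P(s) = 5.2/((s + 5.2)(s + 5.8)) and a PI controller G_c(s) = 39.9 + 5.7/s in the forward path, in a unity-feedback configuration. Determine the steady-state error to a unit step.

0

The open loop G_c(s)P(s) has a pole at the origin (type 1), so the static position error constant is infinite and e_ss = 1/(1+∞) = 0.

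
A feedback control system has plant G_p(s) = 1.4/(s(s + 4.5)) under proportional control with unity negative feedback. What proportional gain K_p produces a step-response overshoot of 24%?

From %OS = 100·exp(−πζ/√(1−ζ²)) = 24%, ζ = −ln(0.24)/√(π²+ln²(0.24)) = 0.4136.
Characteristic equation s² + 4.5s + 1.4K_p = 0 gives ζ = 4.5/(2√(1.4K_p)).
Setting ζ = 0.4136: √(1.4K_p) = 4.5/(2·0.4136) = 5.44, so K_p = 29.6/1.4 = 21.1.

K_p = 21.1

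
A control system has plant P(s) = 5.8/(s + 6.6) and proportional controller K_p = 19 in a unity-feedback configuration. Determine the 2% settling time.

T_s ≈ 0.0342 s

Closed-loop transfer function: T(s) = K_p·P(s)/(1 + K_p·P(s)) = 110.2/(s + 6.6 + 110.2) = 110.2/(s + 116.8).
Time constant τ = 1/116.8 = 0.008562 s, so the 2% settling time is about 4τ = 0.0342 s.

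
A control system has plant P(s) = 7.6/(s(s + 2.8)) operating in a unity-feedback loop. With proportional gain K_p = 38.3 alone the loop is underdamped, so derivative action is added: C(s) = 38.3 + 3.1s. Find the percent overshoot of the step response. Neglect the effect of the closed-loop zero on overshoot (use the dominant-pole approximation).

2.19%

Forward path: (38.3 + 3.1s)·7.6/(s(s+2.8)). The closed-loop characteristic equation is s² + (2.8 + 7.6·3.1)s + 7.6·38.3 = 0.
That is s² + 26.36s + 291.1 = 0, so ω_n = 17.06 rad/s and ζ = 26.36/(2·17.06) = 0.7725.
%OS = 100·exp(−πζ/√(1−ζ²)) = 2.19%.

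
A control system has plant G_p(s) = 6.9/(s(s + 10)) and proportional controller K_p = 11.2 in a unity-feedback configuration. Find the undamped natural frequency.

The closed-loop denominator is s(s+10) + 11.2·6.9 = s² + 10s + 77.28.
So ω_n² = 77.28 ⇒ ω_n = 8.791 rad/s, and ζ = 10/(2ω_n) = 0.569.

ω_n = 8.79 rad/s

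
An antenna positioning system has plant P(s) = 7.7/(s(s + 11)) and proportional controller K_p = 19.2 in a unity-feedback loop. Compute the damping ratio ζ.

The closed-loop denominator is s(s+11) + 19.2·7.7 = s² + 11s + 147.8.
Matching s² + 2ζω_n s + ω_n²: ω_n = √147.8 = 12.16 rad/s and 2ζω_n = 11, so ζ = 11/(2·12.16) = 0.452.

ζ = 0.452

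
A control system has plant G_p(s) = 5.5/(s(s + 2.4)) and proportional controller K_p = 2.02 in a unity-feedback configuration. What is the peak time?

T_p = 1.01 s

The closed-loop denominator s² + 2.4s + 11.11 gives ω_n = √11.11 = 3.333 and ζ = 2.4/(2ω_n) = 0.36.
Damped frequency ω_d = ω_n√(1−ζ²) = 3.11 rad/s, so peak time T_p = π/ω_d = 1.01 s.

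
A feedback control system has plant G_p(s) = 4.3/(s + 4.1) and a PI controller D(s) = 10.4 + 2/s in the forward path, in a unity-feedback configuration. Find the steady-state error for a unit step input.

0

The open loop D(s)G_p(s) has a pole at the origin (type 1), so the static position error constant is infinite and e_ss = 1/(1+∞) = 0.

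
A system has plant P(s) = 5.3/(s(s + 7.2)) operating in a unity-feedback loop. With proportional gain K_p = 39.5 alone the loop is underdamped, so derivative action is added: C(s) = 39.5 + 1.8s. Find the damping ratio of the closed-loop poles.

Forward path: (39.5 + 1.8s)·5.3/(s(s+7.2)). The closed-loop characteristic equation is s² + (7.2 + 5.3·1.8)s + 5.3·39.5 = 0.
That is s² + 16.74s + 209.3 = 0, so ω_n = 14.47 rad/s and ζ = 16.74/(2·14.47) = 0.5785.

ζ = 0.578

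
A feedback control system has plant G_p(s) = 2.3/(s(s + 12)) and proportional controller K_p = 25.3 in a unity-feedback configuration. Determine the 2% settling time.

T_s ≈ 0.667 s

Closed-loop characteristic equation: s² + 12s + 58.19 = 0, so ω_n = 7.628 rad/s and ζ = 12/(2·7.628) = 0.7866.
2% settling time T_s ≈ 4/(ζω_n) = 4/6 = 0.667 s.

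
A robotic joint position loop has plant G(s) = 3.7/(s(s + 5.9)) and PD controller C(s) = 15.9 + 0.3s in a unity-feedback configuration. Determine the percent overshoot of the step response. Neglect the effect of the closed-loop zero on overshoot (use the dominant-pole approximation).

19.9%

Forward path: (15.9 + 0.3s)·3.7/(s(s+5.9)). The closed-loop characteristic equation is s² + (5.9 + 3.7·0.3)s + 3.7·15.9 = 0.
That is s² + 7.01s + 58.83 = 0, so ω_n = 7.67 rad/s and ζ = 7.01/(2·7.67) = 0.457.
%OS = 100·exp(−πζ/√(1−ζ²)) = 19.9%.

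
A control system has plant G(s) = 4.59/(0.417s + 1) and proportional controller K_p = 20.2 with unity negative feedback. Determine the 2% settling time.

Closed loop: T(s) = K_p·G/(1+K_p·G) = 92.72/(0.417s + 1 + 92.72), with pole at s = −(1 + 92.72)/0.417 = −224.7.
τ = 1/224.7 = 0.00445 s, so 2% settling time ≈ 4τ = 0.0178 s.

T_s ≈ 0.0178 s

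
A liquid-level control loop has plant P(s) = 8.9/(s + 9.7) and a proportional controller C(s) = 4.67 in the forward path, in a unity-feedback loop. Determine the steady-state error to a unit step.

0.189

The loop is type 0. Static position error constant K_pos = C(0)·P(0) = 4.67·0.9175 = 4.285.
Steady-state error to a unit step: e_ss = 1/(1+K_pos) = 1/5.285 = 0.189.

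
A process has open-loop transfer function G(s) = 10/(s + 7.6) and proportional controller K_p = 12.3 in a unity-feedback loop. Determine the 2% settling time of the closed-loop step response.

T_s ≈ 0.0306 s

Closed-loop transfer function: T(s) = K_p·G(s)/(1 + K_p·G(s)) = 123/(s + 7.6 + 123) = 123/(s + 130.6).
Time constant τ = 1/130.6 = 0.007657 s, so the 2% settling time is about 4τ = 0.0306 s.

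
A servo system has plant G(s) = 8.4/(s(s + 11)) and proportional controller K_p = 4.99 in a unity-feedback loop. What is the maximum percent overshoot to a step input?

0.635%

Closed-loop characteristic equation: s² + 11s + 41.92 = 0, so ω_n = 6.474 rad/s and ζ = 11/(2·6.474) = 0.8495.
%OS = 100·exp(−πζ/√(1−ζ²)) = 100·exp(−π·0.8495/√0.2783) = 0.635%.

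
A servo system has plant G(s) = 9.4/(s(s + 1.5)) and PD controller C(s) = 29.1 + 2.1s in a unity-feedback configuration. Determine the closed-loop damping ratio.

ζ = 0.642

Forward path: (29.1 + 2.1s)·9.4/(s(s+1.5)). The closed-loop characteristic equation is s² + (1.5 + 9.4·2.1)s + 9.4·29.1 = 0.
That is s² + 21.24s + 273.5 = 0, so ω_n = 16.54 rad/s and ζ = 21.24/(2·16.54) = 0.6421.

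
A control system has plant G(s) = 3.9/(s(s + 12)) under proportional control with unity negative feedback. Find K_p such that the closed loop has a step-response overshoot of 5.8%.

From %OS = 100·exp(−πζ/√(1−ζ²)) = 5.8%, ζ = −ln(0.058)/√(π²+ln²(0.058)) = 0.6716.
Characteristic equation s² + 12s + 3.9K_p = 0 gives ζ = 12/(2√(3.9K_p)).
Setting ζ = 0.6716: √(3.9K_p) = 12/(2·0.6716) = 8.935, so K_p = 79.83/3.9 = 20.5.

K_p = 20.5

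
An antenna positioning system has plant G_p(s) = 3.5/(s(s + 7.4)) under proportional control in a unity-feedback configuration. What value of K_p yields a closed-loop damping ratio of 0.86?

Closed-loop characteristic equation: s² + 7.4s + K_p·3.5 = 0.
So ω_n = √(3.5K_p) and 2ζω_n = 7.4, giving ζ = 7.4/(2√(3.5K_p)).
Setting ζ = 0.86: √(3.5K_p) = 7.4/(2·0.86) = 4.302, so K_p = 18.51/3.5 = 5.29.

K_p = 5.29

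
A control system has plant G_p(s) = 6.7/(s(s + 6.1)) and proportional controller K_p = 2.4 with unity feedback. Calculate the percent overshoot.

The closed-loop denominator s² + 6.1s + 16.08 gives ω_n = √16.08 = 4.01 and ζ = 6.1/(2ω_n) = 0.7606.
%OS = 100·exp(−πζ/√(1−ζ²)) = 100·exp(−π·0.7606/√0.4215) = 2.52%.

2.52%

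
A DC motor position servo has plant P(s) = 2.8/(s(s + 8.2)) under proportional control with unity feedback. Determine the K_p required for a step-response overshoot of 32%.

K_p = 51.6

From %OS = 100·exp(−πζ/√(1−ζ²)) = 32%, ζ = −ln(0.32)/√(π²+ln²(0.32)) = 0.341.
Characteristic equation s² + 8.2s + 2.8K_p = 0 gives ζ = 8.2/(2√(2.8K_p)).
Setting ζ = 0.341: √(2.8K_p) = 8.2/(2·0.341) = 12.02, so K_p = 144.6/2.8 = 51.6.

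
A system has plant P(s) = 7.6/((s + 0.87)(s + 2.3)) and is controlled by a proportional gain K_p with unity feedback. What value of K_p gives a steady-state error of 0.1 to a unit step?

For a type-0 loop with proportional control, e_ss = 1/(1 + K_p·P(0)).
P(0) = 3.798. Require 1/(1 + K_p·3.798) = 0.1, so 1 + 3.798·K_p = 10.
K_p = (10 − 1)/3.798 = 2.37.

K_p = 2.37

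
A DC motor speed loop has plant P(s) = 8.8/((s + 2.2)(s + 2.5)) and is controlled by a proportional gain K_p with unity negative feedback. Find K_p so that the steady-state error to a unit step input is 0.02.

K_p = 30.6

Steady-state error for a unit step on this type-0 loop is 1/(1 + K_p·P(0)).
P(0) = 1.6. Require 1/(1 + K_p·1.6) = 0.02, so 1 + 1.6·K_p = 50.
K_p = (50 − 1)/1.6 = 30.6.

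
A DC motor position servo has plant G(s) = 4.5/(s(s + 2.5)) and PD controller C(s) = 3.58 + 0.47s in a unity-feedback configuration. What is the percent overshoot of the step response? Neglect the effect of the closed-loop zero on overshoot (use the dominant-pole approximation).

11%

Forward path: (3.58 + 0.47s)·4.5/(s(s+2.5)). The closed-loop characteristic equation is s² + (2.5 + 4.5·0.47)s + 4.5·3.58 = 0.
That is s² + 4.615s + 16.11 = 0, so ω_n = 4.014 rad/s and ζ = 4.615/(2·4.014) = 0.5749.
%OS = 100·exp(−πζ/√(1−ζ²)) = 11%.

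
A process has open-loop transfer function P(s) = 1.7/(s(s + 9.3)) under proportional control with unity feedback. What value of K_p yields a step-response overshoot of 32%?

From %OS = 100·exp(−πζ/√(1−ζ²)) = 32%, ζ = −ln(0.32)/√(π²+ln²(0.32)) = 0.341.
Characteristic equation s² + 9.3s + 1.7K_p = 0 gives ζ = 9.3/(2√(1.7K_p)).
Setting ζ = 0.341: √(1.7K_p) = 9.3/(2·0.341) = 13.64, so K_p = 186/1.7 = 109.

K_p = 109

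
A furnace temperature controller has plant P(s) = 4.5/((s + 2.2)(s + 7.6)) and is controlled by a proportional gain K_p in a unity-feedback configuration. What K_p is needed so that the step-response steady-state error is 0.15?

Steady-state error for a unit step on this type-0 loop is 1/(1 + K_p·P(0)).
P(0) = 0.2691. Require 1/(1 + K_p·0.2691) = 0.15, so 1 + 0.2691·K_p = 6.667.
K_p = (6.667 − 1)/0.2691 = 21.1.

K_p = 21.1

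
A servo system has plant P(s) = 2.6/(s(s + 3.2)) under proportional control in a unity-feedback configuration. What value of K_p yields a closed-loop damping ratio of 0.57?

K_p = 3.03

Closed-loop characteristic equation: s² + 3.2s + K_p·2.6 = 0.
So ω_n = √(2.6K_p) and 2ζω_n = 3.2, giving ζ = 3.2/(2√(2.6K_p)).
Setting ζ = 0.57: √(2.6K_p) = 3.2/(2·0.57) = 2.807, so K_p = 7.879/2.6 = 3.03.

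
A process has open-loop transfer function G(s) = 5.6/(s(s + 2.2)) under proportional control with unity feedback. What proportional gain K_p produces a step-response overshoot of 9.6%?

K_p = 0.604

From %OS = 100·exp(−πζ/√(1−ζ²)) = 9.6%, ζ = −ln(0.096)/√(π²+ln²(0.096)) = 0.5979.
Characteristic equation s² + 2.2s + 5.6K_p = 0 gives ζ = 2.2/(2√(5.6K_p)).
Setting ζ = 0.5979: √(5.6K_p) = 2.2/(2·0.5979) = 1.84, so K_p = 3.385/5.6 = 0.604.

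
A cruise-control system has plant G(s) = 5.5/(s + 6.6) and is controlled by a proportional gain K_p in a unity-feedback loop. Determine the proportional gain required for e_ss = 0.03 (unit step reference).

The loop is type 0, so e_ss(step) = 1/(1 + K_pos) with K_pos = K_p·G(0).
G(0) = 0.8333. Require 1/(1 + K_p·0.8333) = 0.03, so 1 + 0.8333·K_p = 33.33.
K_p = (33.33 − 1)/0.8333 = 38.8.

K_p = 38.8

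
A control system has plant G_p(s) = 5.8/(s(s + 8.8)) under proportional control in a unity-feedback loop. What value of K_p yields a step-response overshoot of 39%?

From %OS = 100·exp(−πζ/√(1−ζ²)) = 39%, ζ = −ln(0.39)/√(π²+ln²(0.39)) = 0.2871.
Characteristic equation s² + 8.8s + 5.8K_p = 0 gives ζ = 8.8/(2√(5.8K_p)).
Setting ζ = 0.2871: √(5.8K_p) = 8.8/(2·0.2871) = 15.33, so K_p = 234.9/5.8 = 40.5.

K_p = 40.5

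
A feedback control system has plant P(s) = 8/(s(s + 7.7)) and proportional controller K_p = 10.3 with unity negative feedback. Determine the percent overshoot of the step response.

23%

Closed-loop characteristic equation: s² + 7.7s + 82.4 = 0, so ω_n = 9.077 rad/s and ζ = 7.7/(2·9.077) = 0.4241.
%OS = 100·exp(−πζ/√(1−ζ²)) = 100·exp(−π·0.4241/√0.8201) = 23%.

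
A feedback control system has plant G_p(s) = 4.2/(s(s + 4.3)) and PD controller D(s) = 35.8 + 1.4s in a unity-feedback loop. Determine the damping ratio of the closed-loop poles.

ζ = 0.415

Forward path: (35.8 + 1.4s)·4.2/(s(s+4.3)). The closed-loop characteristic equation is s² + (4.3 + 4.2·1.4)s + 4.2·35.8 = 0.
That is s² + 10.18s + 150.4 = 0, so ω_n = 12.26 rad/s and ζ = 10.18/(2·12.26) = 0.4151.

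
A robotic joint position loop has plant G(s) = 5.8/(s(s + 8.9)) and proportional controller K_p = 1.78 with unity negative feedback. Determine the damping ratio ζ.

ζ = 1.38

With unity feedback the closed-loop characteristic equation is s² + 8.9s + 1.78·5.8 = s² + 8.9s + 10.32 = 0.
So ω_n² = 10.32 ⇒ ω_n = 3.213 rad/s, and ζ = 8.9/(2ω_n) = 1.38.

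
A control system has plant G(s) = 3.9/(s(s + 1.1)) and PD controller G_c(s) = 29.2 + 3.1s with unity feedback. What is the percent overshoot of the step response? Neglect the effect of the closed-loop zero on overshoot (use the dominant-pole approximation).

8.46%

Forward path: (29.2 + 3.1s)·3.9/(s(s+1.1)). The closed-loop characteristic equation is s² + (1.1 + 3.9·3.1)s + 3.9·29.2 = 0.
That is s² + 13.19s + 113.9 = 0, so ω_n = 10.67 rad/s and ζ = 13.19/(2·10.67) = 0.618.
%OS = 100·exp(−πζ/√(1−ζ²)) = 8.46%.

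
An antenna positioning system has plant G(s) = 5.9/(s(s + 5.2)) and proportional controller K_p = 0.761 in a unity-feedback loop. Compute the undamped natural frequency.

1 + K_p·G(s) = 0 gives s² + 5.2s + 4.49 = 0.
Matching s² + 2ζω_n s + ω_n²: ω_n = √4.49 = 2.119 rad/s and 2ζω_n = 5.2, so ζ = 5.2/(2·2.119) = 1.23.

ω_n = 2.12 rad/s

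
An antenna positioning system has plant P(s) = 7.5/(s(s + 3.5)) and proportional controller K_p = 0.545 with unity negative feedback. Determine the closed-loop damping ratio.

The closed-loop denominator is s(s+3.5) + 0.545·7.5 = s² + 3.5s + 4.088.
Matching s² + 2ζω_n s + ω_n²: ω_n = √4.088 = 2.022 rad/s and 2ζω_n = 3.5, so ζ = 3.5/(2·2.022) = 0.866.

ζ = 0.866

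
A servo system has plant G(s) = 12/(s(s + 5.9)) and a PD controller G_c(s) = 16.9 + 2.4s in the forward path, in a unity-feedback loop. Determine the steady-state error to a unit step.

The open loop G_c(s)G(s) has a pole at the origin (type 1), so the static position error constant is infinite and e_ss = 1/(1+∞) = 0.

0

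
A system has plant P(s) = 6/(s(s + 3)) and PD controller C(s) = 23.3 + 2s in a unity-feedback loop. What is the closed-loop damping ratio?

ζ = 0.634

Forward path: (23.3 + 2s)·6/(s(s+3)). The closed-loop characteristic equation is s² + (3 + 6·2)s + 6·23.3 = 0.
That is s² + 15s + 139.8 = 0, so ω_n = 11.82 rad/s and ζ = 15/(2·11.82) = 0.6343.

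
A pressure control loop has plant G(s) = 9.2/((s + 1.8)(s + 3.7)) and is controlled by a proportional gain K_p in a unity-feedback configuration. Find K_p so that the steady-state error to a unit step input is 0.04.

Steady-state error for a unit step on this type-0 loop is 1/(1 + K_p·G(0)).
G(0) = 1.381. Require 1/(1 + K_p·1.381) = 0.04, so 1 + 1.381·K_p = 25.
K_p = (25 − 1)/1.381 = 17.4.

K_p = 17.4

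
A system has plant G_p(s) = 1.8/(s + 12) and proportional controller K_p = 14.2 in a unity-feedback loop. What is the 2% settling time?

Closed-loop transfer function: T(s) = K_p·G_p(s)/(1 + K_p·G_p(s)) = 25.56/(s + 12 + 25.56) = 25.56/(s + 37.56).
Time constant τ = 1/37.56 = 0.02662 s, so the 2% settling time is about 4τ = 0.106 s.

T_s ≈ 0.106 s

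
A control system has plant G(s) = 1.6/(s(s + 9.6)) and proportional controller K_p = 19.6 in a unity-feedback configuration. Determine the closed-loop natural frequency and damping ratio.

1 + K_p·G(s) = 0 gives s² + 9.6s + 31.36 = 0.
So ω_n² = 31.36 ⇒ ω_n = 5.6 rad/s, and ζ = 9.6/(2ω_n) = 0.857.

ω_n = 5.6 rad/s, ζ = 0.857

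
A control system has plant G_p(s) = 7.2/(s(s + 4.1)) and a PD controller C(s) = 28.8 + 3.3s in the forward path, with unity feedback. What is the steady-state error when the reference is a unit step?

The open loop C(s)G_p(s) has a pole at the origin (type 1), so the static position error constant is infinite and e_ss = 1/(1+∞) = 0.

0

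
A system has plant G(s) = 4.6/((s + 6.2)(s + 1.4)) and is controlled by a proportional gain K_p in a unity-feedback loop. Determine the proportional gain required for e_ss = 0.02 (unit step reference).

K_p = 92.5

Steady-state error for a unit step on this type-0 loop is 1/(1 + K_p·G(0)).
G(0) = 0.53. Require 1/(1 + K_p·0.53) = 0.02, so 1 + 0.53·K_p = 50.
K_p = (50 − 1)/0.53 = 92.5.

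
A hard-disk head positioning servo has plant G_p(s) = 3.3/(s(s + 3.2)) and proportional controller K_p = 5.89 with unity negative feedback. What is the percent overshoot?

29.4%

From 1 + K_pG_p(s) = 0: s² + 3.2s + 19.44 = 0 ⇒ ω_n = 4.409, ζ = 0.3629.
%OS = 100·exp(−πζ/√(1−ζ²)) = 100·exp(−π·0.3629/√0.8683) = 29.4%.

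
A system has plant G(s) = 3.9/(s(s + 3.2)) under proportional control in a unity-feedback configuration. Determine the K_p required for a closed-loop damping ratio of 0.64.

Closed-loop characteristic equation: s² + 3.2s + K_p·3.9 = 0.
So ω_n = √(3.9K_p) and 2ζω_n = 3.2, giving ζ = 3.2/(2√(3.9K_p)).
Setting ζ = 0.64: √(3.9K_p) = 3.2/(2·0.64) = 2.5, so K_p = 6.25/3.9 = 1.6.

K_p = 1.6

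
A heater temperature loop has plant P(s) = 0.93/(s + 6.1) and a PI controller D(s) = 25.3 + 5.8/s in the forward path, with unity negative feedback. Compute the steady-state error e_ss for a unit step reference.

The open loop D(s)P(s) has a pole at the origin (type 1), so the static position error constant is infinite and e_ss = 1/(1+∞) = 0.

0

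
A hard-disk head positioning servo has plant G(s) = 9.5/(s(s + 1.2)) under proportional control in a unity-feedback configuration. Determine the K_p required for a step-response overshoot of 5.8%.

From %OS = 100·exp(−πζ/√(1−ζ²)) = 5.8%, ζ = −ln(0.058)/√(π²+ln²(0.058)) = 0.6716.
Characteristic equation s² + 1.2s + 9.5K_p = 0 gives ζ = 1.2/(2√(9.5K_p)).
Setting ζ = 0.6716: √(9.5K_p) = 1.2/(2·0.6716) = 0.8935, so K_p = 0.7983/9.5 = 0.084.

K_p = 0.084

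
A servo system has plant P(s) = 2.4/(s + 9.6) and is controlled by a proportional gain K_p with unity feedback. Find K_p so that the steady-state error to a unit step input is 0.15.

For a type-0 loop with proportional control, e_ss = 1/(1 + K_p·P(0)).
P(0) = 0.25. Require 1/(1 + K_p·0.25) = 0.15, so 1 + 0.25·K_p = 6.667.
K_p = (6.667 − 1)/0.25 = 22.7.

K_p = 22.7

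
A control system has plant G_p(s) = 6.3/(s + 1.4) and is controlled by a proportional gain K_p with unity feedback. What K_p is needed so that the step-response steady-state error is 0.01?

K_p = 22

The loop is type 0, so e_ss(step) = 1/(1 + K_pos) with K_pos = K_p·G_p(0).
G_p(0) = 4.5. Require 1/(1 + K_p·4.5) = 0.01, so 1 + 4.5·K_p = 100.
K_p = (100 − 1)/4.5 = 22.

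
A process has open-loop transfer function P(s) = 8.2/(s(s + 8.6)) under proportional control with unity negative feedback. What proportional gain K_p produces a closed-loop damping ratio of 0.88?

Closed-loop characteristic equation: s² + 8.6s + K_p·8.2 = 0.
So ω_n = √(8.2K_p) and 2ζω_n = 8.6, giving ζ = 8.6/(2√(8.2K_p)).
Setting ζ = 0.88: √(8.2K_p) = 8.6/(2·0.88) = 4.886, so K_p = 23.88/8.2 = 2.91.

K_p = 2.91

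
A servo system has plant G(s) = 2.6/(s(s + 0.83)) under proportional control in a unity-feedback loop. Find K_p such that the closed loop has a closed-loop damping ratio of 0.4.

Closed-loop characteristic equation: s² + 0.83s + K_p·2.6 = 0.
So ω_n = √(2.6K_p) and 2ζω_n = 0.83, giving ζ = 0.83/(2√(2.6K_p)).
Setting ζ = 0.4: √(2.6K_p) = 0.83/(2·0.4) = 1.037, so K_p = 1.076/2.6 = 0.414.

K_p = 0.414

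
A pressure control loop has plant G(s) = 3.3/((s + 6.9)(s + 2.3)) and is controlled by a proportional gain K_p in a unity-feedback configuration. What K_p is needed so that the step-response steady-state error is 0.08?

Steady-state error for a unit step on this type-0 loop is 1/(1 + K_p·G(0)).
G(0) = 0.2079. Require 1/(1 + K_p·0.2079) = 0.08, so 1 + 0.2079·K_p = 12.5.
K_p = (12.5 − 1)/0.2079 = 55.3.

K_p = 55.3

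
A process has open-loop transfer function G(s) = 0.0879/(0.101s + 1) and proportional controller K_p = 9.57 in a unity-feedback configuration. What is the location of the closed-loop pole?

Closed loop: T(s) = K_p·G/(1+K_p·G) = 0.8412/(0.101s + 1 + 0.8412), with pole at s = −(1 + 0.8412)/0.101 = −18.23.

s = -18.23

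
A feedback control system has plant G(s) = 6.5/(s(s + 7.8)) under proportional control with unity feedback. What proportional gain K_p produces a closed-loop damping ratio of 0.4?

Closed-loop characteristic equation: s² + 7.8s + K_p·6.5 = 0.
So ω_n = √(6.5K_p) and 2ζω_n = 7.8, giving ζ = 7.8/(2√(6.5K_p)).
Setting ζ = 0.4: √(6.5K_p) = 7.8/(2·0.4) = 9.75, so K_p = 95.06/6.5 = 14.6.

K_p = 14.6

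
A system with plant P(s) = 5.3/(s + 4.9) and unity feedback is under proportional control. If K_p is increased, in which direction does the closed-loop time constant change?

decrease

The closed-loop bandwidth 4.9+K_p·5.3 grows with K_p, so τ shrinks.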